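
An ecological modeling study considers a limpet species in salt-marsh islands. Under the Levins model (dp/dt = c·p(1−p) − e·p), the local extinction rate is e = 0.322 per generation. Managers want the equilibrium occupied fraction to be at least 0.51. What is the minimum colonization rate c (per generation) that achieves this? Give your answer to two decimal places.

0.66

p* = 1 − e/c ≥ 0.51 requires e/c ≤ 0.4900, i.e. c ≥ e/0.4900.
c_min = 0.322/0.4900 = 0.6571.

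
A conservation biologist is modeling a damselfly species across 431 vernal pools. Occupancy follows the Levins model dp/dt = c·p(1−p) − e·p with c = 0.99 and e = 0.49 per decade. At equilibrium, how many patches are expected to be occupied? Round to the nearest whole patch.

p* = 1 − e/c = 1 − 0.49/0.99 = 0.5051.
Expected occupied patches = N × p* = 431 × 0.5051 = 217.68 ≈ 218.

218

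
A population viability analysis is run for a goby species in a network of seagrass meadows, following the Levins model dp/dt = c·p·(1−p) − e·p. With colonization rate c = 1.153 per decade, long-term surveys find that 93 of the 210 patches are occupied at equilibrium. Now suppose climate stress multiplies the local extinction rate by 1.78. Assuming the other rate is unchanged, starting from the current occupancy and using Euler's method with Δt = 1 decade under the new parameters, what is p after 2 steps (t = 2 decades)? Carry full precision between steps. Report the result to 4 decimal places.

0.1668

Observed p* = 93/210 = 0.44286.
Balance c(1−p*) = e gives e = 1.153×(1 − 0.44286) = 0.64239.
Starting from p₀ = 0.44286; update p ← p + (dp/dt)·Δt with the new parameters.
p: 0.44286 → 0.22096  (Δp = -0.22190)
p: 0.22096 → 0.16678  (Δp = -0.05418)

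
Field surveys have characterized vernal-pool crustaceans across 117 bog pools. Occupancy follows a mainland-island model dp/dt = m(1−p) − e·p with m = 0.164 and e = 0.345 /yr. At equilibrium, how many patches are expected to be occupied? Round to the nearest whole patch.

38

p* = m/(m+e) = 0.164/0.5090 = 0.3222.
Expected occupied patches = N × p* = 117 × 0.3222 = 37.70 ≈ 38.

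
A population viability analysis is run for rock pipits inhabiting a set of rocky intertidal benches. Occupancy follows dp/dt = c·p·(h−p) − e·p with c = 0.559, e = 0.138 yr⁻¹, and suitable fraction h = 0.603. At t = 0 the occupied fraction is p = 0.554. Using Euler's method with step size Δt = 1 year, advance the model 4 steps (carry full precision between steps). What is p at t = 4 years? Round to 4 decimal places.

Update rule: p ← p + [c·p·(h−p) − e·p]·Δt with Δt = 1.
step 1: Δp = -0.06128, p = 0.49272
step 2: Δp = -0.03762, p = 0.45510
step 3: Δp = -0.02518, p = 0.42992
step 4: Δp = -0.01773, p = 0.41219

0.4122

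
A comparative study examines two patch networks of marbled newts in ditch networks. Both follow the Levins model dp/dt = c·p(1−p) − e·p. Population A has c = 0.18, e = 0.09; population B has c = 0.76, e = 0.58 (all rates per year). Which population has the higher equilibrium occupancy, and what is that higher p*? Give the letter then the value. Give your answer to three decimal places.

A, 0.500

A: p*_A = 1 − 0.09/0.18 = 0.5000.
B: p*_B = 1 − 0.58/0.76 = 0.2368.
A is higher at 0.5000.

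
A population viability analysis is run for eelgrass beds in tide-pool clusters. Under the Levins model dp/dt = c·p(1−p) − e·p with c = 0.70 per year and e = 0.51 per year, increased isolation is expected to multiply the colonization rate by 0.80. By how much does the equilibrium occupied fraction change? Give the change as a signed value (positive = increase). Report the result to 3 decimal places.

-0.182

Before: p* = 1 − 0.51/0.70 = 0.2714.
After the change, c = 0.56, e = 0.51, so p* = 1 − 0.51/0.56 = 0.0893.
Δp* = 0.0893 − 0.2714 = -0.1821.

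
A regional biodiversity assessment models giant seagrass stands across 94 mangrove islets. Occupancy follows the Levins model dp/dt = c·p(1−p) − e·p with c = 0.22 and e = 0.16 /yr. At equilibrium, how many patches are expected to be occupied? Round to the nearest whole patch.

p* = 1 − e/c = 1 − 0.16/0.22 = 0.2727.
Expected occupied patches = N × p* = 94 × 0.2727 = 25.64 ≈ 26.

26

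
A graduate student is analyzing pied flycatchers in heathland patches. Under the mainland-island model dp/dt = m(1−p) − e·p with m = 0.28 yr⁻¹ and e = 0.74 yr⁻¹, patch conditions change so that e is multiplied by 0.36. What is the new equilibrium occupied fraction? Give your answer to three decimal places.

Before: p* = 0.28/(0.28+0.74) = 0.2745.
After: m = 0.28, e = 0.2664; p* = 0.28/0.5464 = 0.5124.

0.512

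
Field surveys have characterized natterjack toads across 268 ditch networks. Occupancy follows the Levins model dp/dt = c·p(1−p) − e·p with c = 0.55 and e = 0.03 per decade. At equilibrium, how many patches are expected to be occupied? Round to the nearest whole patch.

p* = 1 − e/c = 1 − 0.03/0.55 = 0.9455.
Expected occupied patches = N × p* = 268 × 0.9455 = 253.38 ≈ 253.

253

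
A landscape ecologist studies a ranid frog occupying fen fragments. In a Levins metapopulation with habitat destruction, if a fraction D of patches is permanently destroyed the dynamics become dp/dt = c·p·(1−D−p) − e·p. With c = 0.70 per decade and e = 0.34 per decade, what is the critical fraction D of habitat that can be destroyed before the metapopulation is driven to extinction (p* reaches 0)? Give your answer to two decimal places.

The nontrivial equilibrium is p* = (1−D) − e/c; extinction occurs when this hits zero.
So D_crit = 1 − e/c = 1 − 0.34/0.70 = 1 − 0.4857 = 0.5143.
Note this equals the original equilibrium occupancy — the Levins extinction-debt result.

0.51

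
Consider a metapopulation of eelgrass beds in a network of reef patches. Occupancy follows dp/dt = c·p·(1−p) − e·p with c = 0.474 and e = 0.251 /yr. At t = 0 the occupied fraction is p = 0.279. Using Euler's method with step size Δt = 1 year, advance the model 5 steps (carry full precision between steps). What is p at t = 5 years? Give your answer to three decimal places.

0.388

Update rule: p ← p + [c·p·(1−p) − e·p]·Δt with Δt = 1.
p: 0.27900 → 0.30432  (Δp = +0.02532)
p: 0.30432 → 0.32829  (Δp = +0.02397)
p: 0.32829 → 0.35041  (Δp = +0.02212)
p: 0.35041 → 0.37035  (Δp = +0.01994)
p: 0.37035 → 0.38793  (Δp = +0.01757)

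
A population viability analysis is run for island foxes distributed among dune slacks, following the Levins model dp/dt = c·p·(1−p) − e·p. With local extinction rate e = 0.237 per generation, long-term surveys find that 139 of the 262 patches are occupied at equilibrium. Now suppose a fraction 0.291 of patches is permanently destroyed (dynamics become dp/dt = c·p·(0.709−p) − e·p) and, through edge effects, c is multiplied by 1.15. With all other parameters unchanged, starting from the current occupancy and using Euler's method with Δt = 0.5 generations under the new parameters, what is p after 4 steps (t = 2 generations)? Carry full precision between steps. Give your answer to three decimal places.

0.426

Observed p* = 139/262 = 0.53053.
Balance c(1−p*) = e gives c = e/(1 − 0.53053) = 0.237/0.46947 = 0.50483.
Starting from p₀ = 0.53053; update p ← p + (dp/dt)·Δt with the new parameters.
t = 0.5: p = 0.53053 + (-0.03538) = 0.49515
t = 1: p = 0.49515 + (-0.02794) = 0.46721
t = 1.5: p = 0.46721 + (-0.02257) = 0.44464
t = 2: p = 0.44464 + (-0.01857) = 0.42607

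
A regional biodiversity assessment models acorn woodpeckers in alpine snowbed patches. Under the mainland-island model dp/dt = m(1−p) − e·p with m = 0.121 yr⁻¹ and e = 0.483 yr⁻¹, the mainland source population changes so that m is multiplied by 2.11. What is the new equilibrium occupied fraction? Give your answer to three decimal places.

0.346

Before: p* = 0.121/(0.121+0.483) = 0.2003.
After: m = 0.25531, e = 0.483; p* = 0.25531/0.7383 = 0.3458.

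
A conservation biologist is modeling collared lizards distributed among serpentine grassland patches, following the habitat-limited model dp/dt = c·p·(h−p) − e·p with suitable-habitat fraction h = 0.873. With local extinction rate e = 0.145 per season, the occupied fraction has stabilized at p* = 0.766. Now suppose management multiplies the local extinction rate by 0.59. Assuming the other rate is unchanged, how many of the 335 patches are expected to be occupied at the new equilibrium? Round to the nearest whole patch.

Balance c(h−p*) = e gives c = e/(0.873 − 0.76600) = 0.145/0.10700 = 1.35514.
New p* = 0.873 − e/c = 0.873 − 0.08555/1.35514 = 0.80987.
Expected occupied = 335 × 0.80987 = 271.31 ≈ 271.

271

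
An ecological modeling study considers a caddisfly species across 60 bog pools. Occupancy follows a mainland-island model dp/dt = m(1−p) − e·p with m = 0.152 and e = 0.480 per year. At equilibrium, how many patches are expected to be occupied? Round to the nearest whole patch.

p* = m/(m+e) = 0.152/0.6320 = 0.2405.
Expected occupied patches = N × p* = 60 × 0.2405 = 14.43 ≈ 14.

14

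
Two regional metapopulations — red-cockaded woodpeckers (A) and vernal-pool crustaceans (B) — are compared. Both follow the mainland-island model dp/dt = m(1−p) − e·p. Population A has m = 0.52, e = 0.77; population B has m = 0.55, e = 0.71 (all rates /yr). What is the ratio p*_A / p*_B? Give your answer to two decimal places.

0.92

A: p*_A = m/(m+e) = 0.52/1.2900 = 0.4031.
B: p*_B = 0.55/1.2600 = 0.4365.
p*_A / p*_B = 0.4031/0.4365 = 0.9235.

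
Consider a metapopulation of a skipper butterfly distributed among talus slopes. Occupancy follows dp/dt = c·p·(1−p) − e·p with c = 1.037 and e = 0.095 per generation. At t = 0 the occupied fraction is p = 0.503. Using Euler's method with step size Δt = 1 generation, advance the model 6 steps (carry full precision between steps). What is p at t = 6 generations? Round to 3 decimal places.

Update rule: p ← p + [c·p·(1−p) − e·p]·Δt with Δt = 1.
p: 0.50300 → 0.71446  (Δp = +0.21146)
p: 0.71446 → 0.85814  (Δp = +0.14368)
p: 0.85814 → 0.90286  (Δp = +0.04472)
p: 0.90286 → 0.90804  (Δp = +0.00518)
p: 0.90804 → 0.90837  (Δp = +0.00033)
p: 0.90837 → 0.90839  (Δp = +0.00002)

0.908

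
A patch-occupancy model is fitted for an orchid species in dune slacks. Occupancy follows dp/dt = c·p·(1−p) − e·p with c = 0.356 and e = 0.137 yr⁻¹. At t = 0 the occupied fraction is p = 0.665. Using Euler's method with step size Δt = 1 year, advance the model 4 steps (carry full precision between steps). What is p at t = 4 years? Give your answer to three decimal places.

0.633

Update rule: p ← p + [c·p·(1−p) − e·p]·Δt with Δt = 1.
p: 0.66500 → 0.65320  (Δp = -0.01180)
p: 0.65320 → 0.64436  (Δp = -0.00884)
p: 0.64436 → 0.63766  (Δp = -0.00670)
p: 0.63766 → 0.63256  (Δp = -0.00511)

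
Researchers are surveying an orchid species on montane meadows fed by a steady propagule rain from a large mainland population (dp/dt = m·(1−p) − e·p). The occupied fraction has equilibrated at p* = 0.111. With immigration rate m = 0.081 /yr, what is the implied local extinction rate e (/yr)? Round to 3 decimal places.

0.649

At equilibrium m(1−p*) = e·p*, so e = m(1−p*)/p*.
e = 0.081 × 0.8890 / 0.111 = 0.6487.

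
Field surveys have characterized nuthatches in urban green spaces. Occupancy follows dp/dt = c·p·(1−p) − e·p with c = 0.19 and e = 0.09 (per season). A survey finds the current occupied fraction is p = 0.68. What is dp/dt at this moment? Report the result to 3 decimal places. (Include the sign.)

Colonization term: c·p·(1−p) = 0.19×0.68×0.3200 = 0.04134.
Extinction term: e·p = 0.06120.
dp/dt = 0.04134 − 0.06120 = -0.01986.

-0.020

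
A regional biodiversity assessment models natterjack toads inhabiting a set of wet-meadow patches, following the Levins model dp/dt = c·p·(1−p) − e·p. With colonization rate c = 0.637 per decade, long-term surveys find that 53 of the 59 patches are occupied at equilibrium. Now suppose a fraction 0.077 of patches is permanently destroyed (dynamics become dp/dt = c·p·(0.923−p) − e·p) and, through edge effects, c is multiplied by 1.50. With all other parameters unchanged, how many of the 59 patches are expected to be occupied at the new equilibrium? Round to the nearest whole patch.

Observed p* = 53/59 = 0.89831.
Balance c(1−p*) = e gives e = 0.637×(1 − 0.89831) = 0.06478.
New p* = 0.923 − e/c = 0.923 − 0.06478/0.95550 = 0.85520.
Expected occupied = 59 × 0.85520 = 50.46 ≈ 50.

50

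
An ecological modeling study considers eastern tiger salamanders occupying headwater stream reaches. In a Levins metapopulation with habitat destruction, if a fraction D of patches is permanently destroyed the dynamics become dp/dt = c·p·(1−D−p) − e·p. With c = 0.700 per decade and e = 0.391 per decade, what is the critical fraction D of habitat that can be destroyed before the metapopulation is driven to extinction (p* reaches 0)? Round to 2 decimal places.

0.44

The nontrivial equilibrium is p* = (1−D) − e/c; extinction occurs when this hits zero.
So D_crit = 1 − e/c = 1 − 0.391/0.700 = 1 − 0.5586 = 0.4414.
This equals the undisturbed p*, a classic result of Lande's extension.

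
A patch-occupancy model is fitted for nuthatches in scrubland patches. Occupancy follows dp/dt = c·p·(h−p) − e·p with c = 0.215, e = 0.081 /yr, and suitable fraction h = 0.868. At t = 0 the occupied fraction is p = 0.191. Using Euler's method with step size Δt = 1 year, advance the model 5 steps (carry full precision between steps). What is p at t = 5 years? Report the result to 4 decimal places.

Update rule: p ← p + [c·p·(h−p) − e·p]·Δt with Δt = 1.
step 1: Δp = +0.01233, p = 0.20333
step 2: Δp = +0.01259, p = 0.21592
step 3: Δp = +0.01278, p = 0.22870
step 4: Δp = +0.01291, p = 0.24161
step 5: Δp = +0.01297, p = 0.25458

0.2546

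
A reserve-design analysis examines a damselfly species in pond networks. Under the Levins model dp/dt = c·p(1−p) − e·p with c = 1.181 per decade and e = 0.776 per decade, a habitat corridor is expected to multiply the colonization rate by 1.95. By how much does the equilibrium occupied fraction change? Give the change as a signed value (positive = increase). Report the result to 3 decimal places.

0.320

Before: p* = 1 − 0.776/1.181 = 0.3429.
After the change, c = 2.30295, e = 0.776, so p* = 1 − 0.776/2.30295 = 0.6630.
Δp* = 0.6630 − 0.3429 = +0.3201.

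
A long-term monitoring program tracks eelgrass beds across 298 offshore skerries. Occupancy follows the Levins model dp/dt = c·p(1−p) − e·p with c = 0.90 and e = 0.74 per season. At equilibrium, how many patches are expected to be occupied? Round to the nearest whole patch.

p* = 1 − e/c = 1 − 0.74/0.90 = 0.1778.
Expected occupied patches = N × p* = 298 × 0.1778 = 52.98 ≈ 53.

53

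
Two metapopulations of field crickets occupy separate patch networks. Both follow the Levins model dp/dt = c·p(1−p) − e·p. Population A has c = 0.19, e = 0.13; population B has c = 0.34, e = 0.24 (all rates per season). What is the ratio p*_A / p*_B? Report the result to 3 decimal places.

A: p*_A = 1 − 0.13/0.19 = 0.3158.
B: p*_B = 1 − 0.24/0.34 = 0.2941.
p*_A / p*_B = 0.3158/0.2941 = 1.0737.

1.074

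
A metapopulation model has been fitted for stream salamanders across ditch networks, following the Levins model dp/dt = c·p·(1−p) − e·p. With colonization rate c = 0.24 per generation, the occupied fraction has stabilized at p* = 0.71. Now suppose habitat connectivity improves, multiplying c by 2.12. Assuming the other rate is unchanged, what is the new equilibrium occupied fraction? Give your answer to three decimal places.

0.863

Balance c(1−p*) = e gives e = 0.24×(1 − 0.71000) = 0.06960.
New p* = 1 − e/c = 1 − 0.06960/0.50880 = 0.86321.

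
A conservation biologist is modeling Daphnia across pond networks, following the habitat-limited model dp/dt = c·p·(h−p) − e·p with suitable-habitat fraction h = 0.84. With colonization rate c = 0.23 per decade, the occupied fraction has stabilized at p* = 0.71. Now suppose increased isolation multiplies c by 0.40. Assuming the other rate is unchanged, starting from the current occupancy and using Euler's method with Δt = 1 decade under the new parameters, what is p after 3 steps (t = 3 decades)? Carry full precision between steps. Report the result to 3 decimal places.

0.675

Balance c(h−p*) = e gives e = 0.23×(0.84 − 0.71000) = 0.02990.
Starting from p₀ = 0.71000; update p ← p + (dp/dt)·Δt with the new parameters.
p: 0.71000 → 0.69726  (Δp = -0.01274)
p: 0.69726 → 0.68557  (Δp = -0.01169)
p: 0.68557 → 0.67481  (Δp = -0.01076)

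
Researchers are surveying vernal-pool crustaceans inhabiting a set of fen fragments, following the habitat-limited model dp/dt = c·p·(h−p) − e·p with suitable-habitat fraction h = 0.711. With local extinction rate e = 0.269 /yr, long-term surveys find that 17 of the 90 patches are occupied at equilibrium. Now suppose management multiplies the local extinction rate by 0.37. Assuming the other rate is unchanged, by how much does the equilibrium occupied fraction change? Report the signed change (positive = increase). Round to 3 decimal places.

Observed p* = 17/90 = 0.18889.
Balance c(h−p*) = e gives c = e/(0.711 − 0.18889) = 0.269/0.52211 = 0.51522.
New p* = 0.711 − e/c = 0.711 − 0.09953/0.51522 = 0.51782.
Δp* = 0.51782 − 0.18889 = +0.32893.

0.329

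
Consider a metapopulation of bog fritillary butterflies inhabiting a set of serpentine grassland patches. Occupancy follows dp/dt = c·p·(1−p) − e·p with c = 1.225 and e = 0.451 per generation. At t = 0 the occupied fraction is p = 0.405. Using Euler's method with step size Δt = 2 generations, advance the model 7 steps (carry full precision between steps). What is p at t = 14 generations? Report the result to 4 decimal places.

Update rule: p ← p + [c·p·(1−p) − e·p]·Δt with Δt = 2.
p: 0.40500 → 0.63008  (Δp = +0.22508)
p: 0.63008 → 0.63279  (Δp = +0.00271)
p: 0.63279 → 0.63131  (Δp = -0.00148)
p: 0.63131 → 0.63212  (Δp = +0.00081)
p: 0.63212 → 0.63168  (Δp = -0.00045)
p: 0.63168 → 0.63192  (Δp = +0.00024)
p: 0.63192 → 0.63179  (Δp = -0.00013)

0.6318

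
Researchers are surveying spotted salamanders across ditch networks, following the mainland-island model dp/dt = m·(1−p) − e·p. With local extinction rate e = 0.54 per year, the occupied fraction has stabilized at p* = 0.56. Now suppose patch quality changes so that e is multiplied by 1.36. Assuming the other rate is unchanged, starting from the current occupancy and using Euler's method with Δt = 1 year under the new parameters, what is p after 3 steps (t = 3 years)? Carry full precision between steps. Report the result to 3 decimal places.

Balance m(1−p*) = e·p* gives m = e·p*/(1−p*) = 0.54×0.56000/0.44000 = 0.68727.
Starting from p₀ = 0.56000; update p ← p + (dp/dt)·Δt with the new parameters.
step 1: Δp = -0.10886, p = 0.45114
step 2: Δp = +0.04590, p = 0.49704
step 3: Δp = -0.01936, p = 0.47768

0.478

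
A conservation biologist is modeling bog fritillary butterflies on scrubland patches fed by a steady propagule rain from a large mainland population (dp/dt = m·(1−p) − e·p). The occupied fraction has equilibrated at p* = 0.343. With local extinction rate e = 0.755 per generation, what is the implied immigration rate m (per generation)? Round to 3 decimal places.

At equilibrium m(1−p*) = e·p*, so m = e·p*/(1−p*).
m = 0.755 × 0.343 / 0.6570 = 0.2590/0.6570 = 0.3942.

0.394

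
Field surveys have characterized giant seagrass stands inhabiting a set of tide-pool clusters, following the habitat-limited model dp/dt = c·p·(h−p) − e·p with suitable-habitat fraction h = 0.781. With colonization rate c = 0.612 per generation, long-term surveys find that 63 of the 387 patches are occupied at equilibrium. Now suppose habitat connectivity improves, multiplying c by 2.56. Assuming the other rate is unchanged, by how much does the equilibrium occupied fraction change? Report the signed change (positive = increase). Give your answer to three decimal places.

0.377

Observed p* = 63/387 = 0.16279.
Balance c(h−p*) = e gives e = 0.612×(0.781 − 0.16279) = 0.37834.
New p* = 0.781 − e/c = 0.781 − 0.37834/1.56672 = 0.53951.
Δp* = 0.53951 − 0.16279 = +0.37672.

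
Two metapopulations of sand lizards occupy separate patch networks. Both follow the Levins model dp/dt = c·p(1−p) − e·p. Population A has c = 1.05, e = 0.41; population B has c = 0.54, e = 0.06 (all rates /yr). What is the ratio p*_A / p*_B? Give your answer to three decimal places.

0.686

A: p*_A = 1 − 0.41/1.05 = 0.6095.
B: p*_B = 1 − 0.06/0.54 = 0.8889.
p*_A / p*_B = 0.6095/0.8889 = 0.6857.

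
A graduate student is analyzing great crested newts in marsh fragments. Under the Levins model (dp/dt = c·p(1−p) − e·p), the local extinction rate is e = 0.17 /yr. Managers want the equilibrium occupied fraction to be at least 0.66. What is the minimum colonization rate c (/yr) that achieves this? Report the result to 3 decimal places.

p* = 1 − e/c ≥ 0.66 requires e/c ≤ 0.3400, i.e. c ≥ e/0.3400.
c_min = 0.17/0.3400 = 0.5000.

0.500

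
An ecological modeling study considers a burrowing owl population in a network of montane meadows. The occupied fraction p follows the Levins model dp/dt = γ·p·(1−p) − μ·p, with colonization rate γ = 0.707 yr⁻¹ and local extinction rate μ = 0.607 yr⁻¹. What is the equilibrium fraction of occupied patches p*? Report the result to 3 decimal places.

At equilibrium, colonization balances extinction: γ·p*·(1−p*) = μ·p*.
So p* = 1 − μ/γ = 1 − 0.607/0.707 = 1 − 0.8586 = 0.1414.

0.141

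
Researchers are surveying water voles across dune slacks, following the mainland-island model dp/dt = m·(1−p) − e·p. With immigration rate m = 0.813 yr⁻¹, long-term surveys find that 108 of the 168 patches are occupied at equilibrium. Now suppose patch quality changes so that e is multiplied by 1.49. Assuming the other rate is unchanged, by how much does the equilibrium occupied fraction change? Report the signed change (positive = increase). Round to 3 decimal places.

Observed p* = 108/168 = 0.64286.
Balance m(1−p*) = e·p* gives e = m(1−p*)/p* = 0.813×0.35714/0.64286 = 0.45166.
New p* = m/(m+e) = 0.81300/(0.81300+0.67297) = 0.54712.
Δp* = 0.54712 − 0.64286 = -0.09574.

-0.096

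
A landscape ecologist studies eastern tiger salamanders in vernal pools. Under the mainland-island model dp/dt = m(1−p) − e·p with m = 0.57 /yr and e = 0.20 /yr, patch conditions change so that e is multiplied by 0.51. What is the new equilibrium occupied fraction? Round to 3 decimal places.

0.848

Before: p* = 0.57/(0.57+0.20) = 0.7403.
After: m = 0.57, e = 0.102; p* = 0.57/0.6720 = 0.8482.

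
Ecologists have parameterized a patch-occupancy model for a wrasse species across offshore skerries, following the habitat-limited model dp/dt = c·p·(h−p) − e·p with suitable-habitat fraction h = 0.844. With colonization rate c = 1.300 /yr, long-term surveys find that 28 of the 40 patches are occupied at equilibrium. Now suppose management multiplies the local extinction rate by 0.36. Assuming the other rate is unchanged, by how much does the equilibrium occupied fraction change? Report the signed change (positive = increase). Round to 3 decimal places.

Observed p* = 28/40 = 0.70000.
Balance c(h−p*) = e gives e = 1.300×(0.844 − 0.70000) = 0.18720.
New p* = 0.844 − e/c = 0.844 − 0.06739/1.30000 = 0.79216.
Δp* = 0.79216 − 0.70000 = +0.09216.

0.092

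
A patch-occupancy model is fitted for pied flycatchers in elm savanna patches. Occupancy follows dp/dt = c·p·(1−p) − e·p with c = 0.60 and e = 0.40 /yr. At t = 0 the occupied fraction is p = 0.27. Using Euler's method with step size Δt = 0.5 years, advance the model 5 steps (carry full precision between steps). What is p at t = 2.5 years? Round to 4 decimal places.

Update rule: p ← p + [c·p·(1−p) − e·p]·Δt with Δt = 0.5.
p: 0.27000 → 0.27513  (Δp = +0.00513)
p: 0.27513 → 0.27993  (Δp = +0.00480)
p: 0.27993 → 0.28442  (Δp = +0.00448)
p: 0.28442 → 0.28859  (Δp = +0.00417)
p: 0.28859 → 0.29247  (Δp = +0.00387)

0.2925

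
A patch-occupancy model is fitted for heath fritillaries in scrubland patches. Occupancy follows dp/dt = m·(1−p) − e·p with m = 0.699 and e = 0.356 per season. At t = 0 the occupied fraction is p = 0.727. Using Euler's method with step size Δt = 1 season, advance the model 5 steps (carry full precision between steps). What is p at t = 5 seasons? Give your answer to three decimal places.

0.663

Update rule: p ← p + [m·(1−p) − e·p]·Δt with Δt = 1.
p: 0.72700 → 0.65902  (Δp = -0.06798)
p: 0.65902 → 0.66275  (Δp = +0.00374)
p: 0.66275 → 0.66255  (Δp = -0.00021)
p: 0.66255 → 0.66256  (Δp = +0.00001)
p: 0.66256 → 0.66256  (Δp = -0.00000)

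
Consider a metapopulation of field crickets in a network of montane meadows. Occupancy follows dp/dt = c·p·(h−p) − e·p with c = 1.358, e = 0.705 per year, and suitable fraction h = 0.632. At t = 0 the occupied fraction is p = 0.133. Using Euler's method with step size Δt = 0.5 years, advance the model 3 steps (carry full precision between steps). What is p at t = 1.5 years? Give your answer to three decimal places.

Update rule: p ← p + [c·p·(h−p) − e·p]·Δt with Δt = 0.5.
step 1: Δp = -0.00182, p = 0.13118
step 2: Δp = -0.00163, p = 0.12955
step 3: Δp = -0.00147, p = 0.12808

0.128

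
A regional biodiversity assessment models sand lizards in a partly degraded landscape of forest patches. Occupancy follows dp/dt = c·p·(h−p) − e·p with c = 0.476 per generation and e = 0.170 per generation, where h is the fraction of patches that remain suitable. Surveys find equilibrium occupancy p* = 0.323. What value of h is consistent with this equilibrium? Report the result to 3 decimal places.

0.680

At equilibrium c(h−p*) = e, so h = p* + e/c.
h = 0.323 + 0.170/0.476 = 0.323 + 0.3571 = 0.6801.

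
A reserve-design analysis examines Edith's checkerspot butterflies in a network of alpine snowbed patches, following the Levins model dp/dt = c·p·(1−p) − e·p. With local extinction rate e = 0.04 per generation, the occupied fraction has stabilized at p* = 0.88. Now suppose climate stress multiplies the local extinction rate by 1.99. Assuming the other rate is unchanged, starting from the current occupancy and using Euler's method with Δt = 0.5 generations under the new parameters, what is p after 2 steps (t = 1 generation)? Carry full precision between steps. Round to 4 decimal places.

0.8480

Balance c(1−p*) = e gives c = e/(1 − 0.88000) = 0.04/0.12000 = 0.33333.
Starting from p₀ = 0.88000; update p ← p + (dp/dt)·Δt with the new parameters.
step 1: Δp = -0.01742, p = 0.86258
step 2: Δp = -0.01457, p = 0.84800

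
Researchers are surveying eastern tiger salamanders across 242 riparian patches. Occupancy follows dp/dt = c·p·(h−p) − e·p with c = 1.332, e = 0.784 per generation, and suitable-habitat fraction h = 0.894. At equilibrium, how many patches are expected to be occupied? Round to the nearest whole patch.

p* = h − e/c = 0.894 − 0.5886 = 0.3054.
Expected occupied patches = N × p* = 242 × 0.3054 = 73.91 ≈ 74.

74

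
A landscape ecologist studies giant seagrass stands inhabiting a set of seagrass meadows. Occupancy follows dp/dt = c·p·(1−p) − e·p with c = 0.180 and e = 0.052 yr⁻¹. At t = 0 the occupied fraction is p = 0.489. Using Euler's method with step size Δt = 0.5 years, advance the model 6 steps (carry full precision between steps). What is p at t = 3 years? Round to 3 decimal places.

Update rule: p ← p + [c·p·(1−p) − e·p]·Δt with Δt = 0.5.
  1  |  dp/dt·Δt = +0.009775  |  p_1 = 0.498775
  2  |  dp/dt·Δt = +0.009532  |  p_2 = 0.508307
  3  |  dp/dt·Δt = +0.009278  |  p_3 = 0.517585
  4  |  dp/dt·Δt = +0.009015  |  p_4 = 0.526600
  5  |  dp/dt·Δt = +0.008745  |  p_5 = 0.535344
  6  |  dp/dt·Δt = +0.008469  |  p_6 = 0.543813

0.544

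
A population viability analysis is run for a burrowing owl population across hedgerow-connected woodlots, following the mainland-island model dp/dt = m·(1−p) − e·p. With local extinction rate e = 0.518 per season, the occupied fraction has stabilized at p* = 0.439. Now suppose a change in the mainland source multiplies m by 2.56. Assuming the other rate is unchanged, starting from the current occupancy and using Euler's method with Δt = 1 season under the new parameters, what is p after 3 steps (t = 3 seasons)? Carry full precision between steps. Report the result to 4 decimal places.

Balance m(1−p*) = e·p* gives m = e·p*/(1−p*) = 0.518×0.43900/0.56100 = 0.40535.
Starting from p₀ = 0.43900; update p ← p + (dp/dt)·Δt with the new parameters.
  1  |  dp/dt·Δt = +0.354747  |  p_1 = 0.793747
  2  |  dp/dt·Δt = -0.197133  |  p_2 = 0.596615
  3  |  dp/dt·Δt = +0.109546  |  p_3 = 0.706161

0.7062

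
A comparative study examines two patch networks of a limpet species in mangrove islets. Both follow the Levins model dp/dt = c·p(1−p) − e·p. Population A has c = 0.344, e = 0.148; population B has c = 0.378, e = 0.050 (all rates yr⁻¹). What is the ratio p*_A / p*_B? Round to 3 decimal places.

0.657

A: p*_A = 1 − 0.148/0.344 = 0.5698.
B: p*_B = 1 − 0.050/0.378 = 0.8677.
p*_A / p*_B = 0.5698/0.8677 = 0.6566.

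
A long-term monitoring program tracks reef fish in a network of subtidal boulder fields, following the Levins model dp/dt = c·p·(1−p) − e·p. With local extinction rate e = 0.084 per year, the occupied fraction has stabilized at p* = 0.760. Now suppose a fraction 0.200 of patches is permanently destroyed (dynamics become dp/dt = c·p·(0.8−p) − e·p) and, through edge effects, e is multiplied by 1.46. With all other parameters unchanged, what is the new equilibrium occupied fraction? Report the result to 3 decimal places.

Balance c(1−p*) = e gives c = e/(1 − 0.76000) = 0.084/0.24000 = 0.35000.
New p* = 0.8 − e/c = 0.8 − 0.12264/0.35000 = 0.44960.

0.450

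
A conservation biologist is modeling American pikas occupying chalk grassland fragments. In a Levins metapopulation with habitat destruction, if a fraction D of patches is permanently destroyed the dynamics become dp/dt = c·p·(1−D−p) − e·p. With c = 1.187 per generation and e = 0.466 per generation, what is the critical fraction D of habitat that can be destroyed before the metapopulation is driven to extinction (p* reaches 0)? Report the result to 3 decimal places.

0.607

The nontrivial equilibrium is p* = (1−D) − e/c; extinction occurs when this hits zero.
So D_crit = 1 − e/c = 1 − 0.466/1.187 = 1 − 0.3926 = 0.6074.
This equals the undisturbed p*, a classic result of Lande's extension.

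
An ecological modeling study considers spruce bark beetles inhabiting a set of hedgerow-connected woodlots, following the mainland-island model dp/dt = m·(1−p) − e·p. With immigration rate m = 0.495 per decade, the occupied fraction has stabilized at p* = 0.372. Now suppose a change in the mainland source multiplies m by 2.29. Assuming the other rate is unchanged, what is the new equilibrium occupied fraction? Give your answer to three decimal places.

Balance m(1−p*) = e·p* gives e = m(1−p*)/p* = 0.495×0.62800/0.37200 = 0.83565.
New p* = m/(m+e) = 1.13355/(1.13355+0.83565) = 0.57564.

0.576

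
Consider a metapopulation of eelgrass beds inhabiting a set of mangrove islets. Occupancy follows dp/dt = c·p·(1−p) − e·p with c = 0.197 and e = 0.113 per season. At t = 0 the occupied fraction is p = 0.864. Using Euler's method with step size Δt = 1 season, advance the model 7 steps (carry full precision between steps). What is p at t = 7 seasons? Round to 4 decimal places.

Update rule: p ← p + [c·p·(1−p) − e·p]·Δt with Δt = 1.
p: 0.86400 → 0.78952  (Δp = -0.07448)
p: 0.78952 → 0.73304  (Δp = -0.05648)
p: 0.73304 → 0.68876  (Δp = -0.04428)
p: 0.68876 → 0.65316  (Δp = -0.03560)
p: 0.65316 → 0.62398  (Δp = -0.02918)
p: 0.62398 → 0.59969  (Δp = -0.02429)
p: 0.59969 → 0.57922  (Δp = -0.02047)

0.5792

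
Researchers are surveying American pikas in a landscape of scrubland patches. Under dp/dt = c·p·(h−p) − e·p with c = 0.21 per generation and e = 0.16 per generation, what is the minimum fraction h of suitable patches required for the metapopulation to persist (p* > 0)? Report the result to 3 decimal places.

p* = h − e/c is positive only when h > e/c.
h_min = e/c = 0.16/0.21 = 0.7619.

0.762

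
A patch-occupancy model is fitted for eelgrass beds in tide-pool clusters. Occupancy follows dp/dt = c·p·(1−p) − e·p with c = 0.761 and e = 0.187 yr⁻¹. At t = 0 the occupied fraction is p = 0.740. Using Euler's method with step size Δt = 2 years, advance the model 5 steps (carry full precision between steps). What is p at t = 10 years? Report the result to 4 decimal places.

0.7543

Update rule: p ← p + [c·p·(1−p) − e·p]·Δt with Δt = 2.
step 1: Δp = +0.01607, p = 0.75607
step 2: Δp = -0.00207, p = 0.75400
step 3: Δp = +0.00031, p = 0.75431
step 4: Δp = -0.00005, p = 0.75426
step 5: Δp = +0.00001, p = 0.75427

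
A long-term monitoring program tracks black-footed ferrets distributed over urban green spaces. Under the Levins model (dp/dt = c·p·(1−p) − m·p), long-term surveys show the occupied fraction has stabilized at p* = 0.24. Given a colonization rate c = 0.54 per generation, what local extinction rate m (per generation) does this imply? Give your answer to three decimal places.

0.410

At equilibrium c(1−p*) = m.
m = 0.54 × (1 − 0.24) = 0.54 × 0.7600 = 0.4104.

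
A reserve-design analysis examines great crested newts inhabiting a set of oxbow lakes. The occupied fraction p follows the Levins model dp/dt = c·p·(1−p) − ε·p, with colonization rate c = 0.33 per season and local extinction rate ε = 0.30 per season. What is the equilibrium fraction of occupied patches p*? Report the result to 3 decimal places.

At equilibrium, colonization balances extinction: c·p*·(1−p*) = ε·p*.
So p* = 1 − ε/c = 1 − 0.30/0.33 = 1 − 0.9091 = 0.0909.

0.091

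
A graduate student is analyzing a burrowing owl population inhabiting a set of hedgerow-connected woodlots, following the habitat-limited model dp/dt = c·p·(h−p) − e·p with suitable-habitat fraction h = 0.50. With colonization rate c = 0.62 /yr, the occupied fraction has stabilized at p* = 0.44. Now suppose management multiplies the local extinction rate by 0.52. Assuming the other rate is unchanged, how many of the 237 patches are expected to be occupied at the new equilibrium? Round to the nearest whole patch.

Balance c(h−p*) = e gives e = 0.62×(0.5 − 0.44000) = 0.03720.
New p* = 0.5 − e/c = 0.5 − 0.01934/0.62000 = 0.46881.
Expected occupied = 237 × 0.46881 = 111.11 ≈ 111.

111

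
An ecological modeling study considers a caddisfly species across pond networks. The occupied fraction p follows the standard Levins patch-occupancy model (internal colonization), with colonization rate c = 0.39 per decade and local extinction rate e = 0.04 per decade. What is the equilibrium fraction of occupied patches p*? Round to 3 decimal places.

Setting dp/dt = 0 and dividing through by p* gives c·(1−p*) = e.
So p* = 1 − e/c = 1 − 0.04/0.39 = 1 − 0.1026 = 0.8974.

0.897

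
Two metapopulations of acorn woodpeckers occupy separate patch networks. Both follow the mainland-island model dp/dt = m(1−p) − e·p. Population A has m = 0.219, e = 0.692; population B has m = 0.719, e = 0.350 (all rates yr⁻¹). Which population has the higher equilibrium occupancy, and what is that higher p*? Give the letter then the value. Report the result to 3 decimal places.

A: p*_A = m/(m+e) = 0.219/0.9110 = 0.2404.
B: p*_B = 0.719/1.0690 = 0.6726.
B is higher at 0.6726.

B, 0.673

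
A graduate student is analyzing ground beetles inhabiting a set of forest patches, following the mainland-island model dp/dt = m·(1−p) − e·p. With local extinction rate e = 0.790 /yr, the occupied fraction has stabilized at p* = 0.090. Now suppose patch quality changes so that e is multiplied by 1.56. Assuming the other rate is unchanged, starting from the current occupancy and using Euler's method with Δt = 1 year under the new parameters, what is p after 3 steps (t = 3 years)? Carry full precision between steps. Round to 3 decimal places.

0.059

Balance m(1−p*) = e·p* gives m = e·p*/(1−p*) = 0.790×0.09000/0.91000 = 0.07813.
Starting from p₀ = 0.09000; update p ← p + (dp/dt)·Δt with the new parameters.
  1  |  dp/dt·Δt = -0.039816  |  p_1 = 0.050184
  2  |  dp/dt·Δt = +0.012364  |  p_2 = 0.062548
  3  |  dp/dt·Δt = -0.003839  |  p_3 = 0.058709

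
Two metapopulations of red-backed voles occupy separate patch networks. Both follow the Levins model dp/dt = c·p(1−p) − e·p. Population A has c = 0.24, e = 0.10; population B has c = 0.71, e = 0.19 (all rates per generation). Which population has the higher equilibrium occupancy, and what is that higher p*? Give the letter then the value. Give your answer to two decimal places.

A: p*_A = 1 − 0.10/0.24 = 0.5833.
B: p*_B = 1 − 0.19/0.71 = 0.7324.
B is higher at 0.7324.

B, 0.73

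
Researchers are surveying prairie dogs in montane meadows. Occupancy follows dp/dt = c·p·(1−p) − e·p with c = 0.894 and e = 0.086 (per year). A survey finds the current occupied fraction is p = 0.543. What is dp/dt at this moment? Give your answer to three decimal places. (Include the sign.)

Colonization term: c·p·(1−p) = 0.894×0.543×0.4570 = 0.22185.
Extinction term: e·p = 0.04670.
dp/dt = 0.22185 − 0.04670 = 0.17515.

0.175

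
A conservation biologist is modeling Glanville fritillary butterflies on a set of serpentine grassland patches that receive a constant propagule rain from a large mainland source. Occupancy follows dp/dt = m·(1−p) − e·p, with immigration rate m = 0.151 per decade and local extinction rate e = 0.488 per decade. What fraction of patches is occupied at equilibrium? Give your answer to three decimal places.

At equilibrium the propagule rain into empty patches balances local extinction: m(1−p*) = e·p*.
p* = m/(m+e) = 0.151/(0.151+0.488) = 0.151/0.6390 = 0.2363.

0.236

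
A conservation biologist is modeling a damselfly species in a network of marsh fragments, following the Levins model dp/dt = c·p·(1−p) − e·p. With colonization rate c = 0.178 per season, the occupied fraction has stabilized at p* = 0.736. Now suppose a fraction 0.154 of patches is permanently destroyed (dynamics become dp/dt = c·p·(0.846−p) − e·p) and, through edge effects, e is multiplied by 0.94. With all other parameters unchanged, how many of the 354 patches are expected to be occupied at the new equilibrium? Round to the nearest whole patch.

Balance c(1−p*) = e gives e = 0.178×(1 − 0.73600) = 0.04699.
New p* = 0.846 − e/c = 0.846 − 0.04417/0.17800 = 0.59785.
Expected occupied = 354 × 0.59785 = 211.64 ≈ 212.

212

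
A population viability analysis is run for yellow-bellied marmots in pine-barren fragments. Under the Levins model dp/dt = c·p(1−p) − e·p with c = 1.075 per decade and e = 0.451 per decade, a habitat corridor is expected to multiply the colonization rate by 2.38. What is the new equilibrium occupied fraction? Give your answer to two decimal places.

Before: p* = 1 − 0.451/1.075 = 0.5805.
After the change, c = 2.5585, e = 0.451, so p* = 1 − 0.451/2.5585 = 0.8237.

0.82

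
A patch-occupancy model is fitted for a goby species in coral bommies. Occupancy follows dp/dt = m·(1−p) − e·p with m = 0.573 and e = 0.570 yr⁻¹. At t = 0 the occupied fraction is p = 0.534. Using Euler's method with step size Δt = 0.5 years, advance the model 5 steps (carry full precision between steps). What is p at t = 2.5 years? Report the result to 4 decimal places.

0.5018

Update rule: p ← p + [m·(1−p) − e·p]·Δt with Δt = 0.5.
step 1: Δp = -0.01868, p = 0.51532
step 2: Δp = -0.00800, p = 0.50731
step 3: Δp = -0.00343, p = 0.50388
step 4: Δp = -0.00147, p = 0.50241
step 5: Δp = -0.00063, p = 0.50178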